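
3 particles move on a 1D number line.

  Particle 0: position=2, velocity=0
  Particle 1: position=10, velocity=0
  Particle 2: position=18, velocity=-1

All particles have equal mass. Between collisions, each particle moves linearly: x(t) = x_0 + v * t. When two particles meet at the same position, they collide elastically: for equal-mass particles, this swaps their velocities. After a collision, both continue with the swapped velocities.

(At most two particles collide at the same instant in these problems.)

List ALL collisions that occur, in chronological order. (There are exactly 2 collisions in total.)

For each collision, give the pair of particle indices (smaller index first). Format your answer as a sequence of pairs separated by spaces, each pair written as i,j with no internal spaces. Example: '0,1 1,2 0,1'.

Collision at t=8: particles 1 and 2 swap velocities; positions: p0=2 p1=10 p2=10; velocities now: v0=0 v1=-1 v2=0
Collision at t=16: particles 0 and 1 swap velocities; positions: p0=2 p1=2 p2=10; velocities now: v0=-1 v1=0 v2=0

Answer: 1,2 0,1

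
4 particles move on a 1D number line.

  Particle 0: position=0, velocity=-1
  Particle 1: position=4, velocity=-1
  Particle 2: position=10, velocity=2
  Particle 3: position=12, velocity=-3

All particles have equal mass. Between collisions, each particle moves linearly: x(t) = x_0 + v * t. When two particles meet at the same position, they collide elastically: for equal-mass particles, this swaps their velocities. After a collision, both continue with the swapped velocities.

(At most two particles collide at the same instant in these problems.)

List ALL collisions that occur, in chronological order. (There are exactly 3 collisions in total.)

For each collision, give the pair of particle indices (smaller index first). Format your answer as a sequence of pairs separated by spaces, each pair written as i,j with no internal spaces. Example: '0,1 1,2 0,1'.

Collision at t=2/5: particles 2 and 3 swap velocities; positions: p0=-2/5 p1=18/5 p2=54/5 p3=54/5; velocities now: v0=-1 v1=-1 v2=-3 v3=2
Collision at t=4: particles 1 and 2 swap velocities; positions: p0=-4 p1=0 p2=0 p3=18; velocities now: v0=-1 v1=-3 v2=-1 v3=2
Collision at t=6: particles 0 and 1 swap velocities; positions: p0=-6 p1=-6 p2=-2 p3=22; velocities now: v0=-3 v1=-1 v2=-1 v3=2

Answer: 2,3 1,2 0,1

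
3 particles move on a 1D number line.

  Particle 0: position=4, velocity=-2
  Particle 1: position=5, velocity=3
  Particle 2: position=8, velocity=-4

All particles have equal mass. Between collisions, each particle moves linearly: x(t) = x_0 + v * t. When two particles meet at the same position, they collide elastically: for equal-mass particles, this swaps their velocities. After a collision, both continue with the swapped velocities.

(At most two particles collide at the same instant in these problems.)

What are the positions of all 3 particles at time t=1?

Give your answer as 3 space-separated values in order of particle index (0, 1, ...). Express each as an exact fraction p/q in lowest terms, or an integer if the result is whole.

Collision at t=3/7: particles 1 and 2 swap velocities; positions: p0=22/7 p1=44/7 p2=44/7; velocities now: v0=-2 v1=-4 v2=3
Advance to t=1 (no further collisions before then); velocities: v0=-2 v1=-4 v2=3; positions = 2 4 8

Answer: 2 4 8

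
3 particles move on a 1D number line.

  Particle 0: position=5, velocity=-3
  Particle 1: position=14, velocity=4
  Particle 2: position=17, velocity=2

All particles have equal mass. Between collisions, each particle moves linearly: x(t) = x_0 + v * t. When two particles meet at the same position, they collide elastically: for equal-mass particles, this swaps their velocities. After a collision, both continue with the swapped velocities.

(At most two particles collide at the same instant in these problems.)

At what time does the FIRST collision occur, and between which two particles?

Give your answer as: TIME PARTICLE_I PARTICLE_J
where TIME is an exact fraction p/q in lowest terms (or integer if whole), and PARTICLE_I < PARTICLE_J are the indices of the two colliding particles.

Pair (0,1): pos 5,14 vel -3,4 -> not approaching (rel speed -7 <= 0)
Pair (1,2): pos 14,17 vel 4,2 -> gap=3, closing at 2/unit, collide at t=3/2
Earliest collision: t=3/2 between 1 and 2

Answer: 3/2 1 2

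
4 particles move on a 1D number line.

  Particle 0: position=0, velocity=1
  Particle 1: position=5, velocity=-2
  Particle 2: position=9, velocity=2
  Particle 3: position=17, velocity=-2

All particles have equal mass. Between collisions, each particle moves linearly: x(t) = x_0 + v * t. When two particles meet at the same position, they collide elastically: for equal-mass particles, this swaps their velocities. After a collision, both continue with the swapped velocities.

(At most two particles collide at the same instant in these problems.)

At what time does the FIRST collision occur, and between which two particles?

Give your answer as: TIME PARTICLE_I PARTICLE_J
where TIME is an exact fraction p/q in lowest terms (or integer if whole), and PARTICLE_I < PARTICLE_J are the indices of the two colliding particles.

Pair (0,1): pos 0,5 vel 1,-2 -> gap=5, closing at 3/unit, collide at t=5/3
Pair (1,2): pos 5,9 vel -2,2 -> not approaching (rel speed -4 <= 0)
Pair (2,3): pos 9,17 vel 2,-2 -> gap=8, closing at 4/unit, collide at t=2
Earliest collision: t=5/3 between 0 and 1

Answer: 5/3 0 1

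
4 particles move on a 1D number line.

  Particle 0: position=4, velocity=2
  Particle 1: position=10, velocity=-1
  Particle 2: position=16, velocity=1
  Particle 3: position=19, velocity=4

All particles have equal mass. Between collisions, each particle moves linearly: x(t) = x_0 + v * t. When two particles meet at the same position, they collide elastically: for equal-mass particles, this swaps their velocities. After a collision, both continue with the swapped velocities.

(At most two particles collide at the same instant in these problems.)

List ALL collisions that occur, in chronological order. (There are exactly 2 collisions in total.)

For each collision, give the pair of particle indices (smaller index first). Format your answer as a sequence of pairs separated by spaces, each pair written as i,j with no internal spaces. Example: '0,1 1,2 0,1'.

Collision at t=2: particles 0 and 1 swap velocities; positions: p0=8 p1=8 p2=18 p3=27; velocities now: v0=-1 v1=2 v2=1 v3=4
Collision at t=12: particles 1 and 2 swap velocities; positions: p0=-2 p1=28 p2=28 p3=67; velocities now: v0=-1 v1=1 v2=2 v3=4

Answer: 0,1 1,2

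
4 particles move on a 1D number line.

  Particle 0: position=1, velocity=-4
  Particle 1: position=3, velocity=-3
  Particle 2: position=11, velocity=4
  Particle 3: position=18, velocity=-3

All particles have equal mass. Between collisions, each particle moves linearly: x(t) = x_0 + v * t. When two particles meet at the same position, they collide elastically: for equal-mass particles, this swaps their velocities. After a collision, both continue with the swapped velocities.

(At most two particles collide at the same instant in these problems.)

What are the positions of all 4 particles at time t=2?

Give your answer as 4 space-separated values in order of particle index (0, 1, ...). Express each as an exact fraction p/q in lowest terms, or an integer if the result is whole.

Answer: -7 -3 12 19

Derivation:
Collision at t=1: particles 2 and 3 swap velocities; positions: p0=-3 p1=0 p2=15 p3=15; velocities now: v0=-4 v1=-3 v2=-3 v3=4
Advance to t=2 (no further collisions before then); velocities: v0=-4 v1=-3 v2=-3 v3=4; positions = -7 -3 12 19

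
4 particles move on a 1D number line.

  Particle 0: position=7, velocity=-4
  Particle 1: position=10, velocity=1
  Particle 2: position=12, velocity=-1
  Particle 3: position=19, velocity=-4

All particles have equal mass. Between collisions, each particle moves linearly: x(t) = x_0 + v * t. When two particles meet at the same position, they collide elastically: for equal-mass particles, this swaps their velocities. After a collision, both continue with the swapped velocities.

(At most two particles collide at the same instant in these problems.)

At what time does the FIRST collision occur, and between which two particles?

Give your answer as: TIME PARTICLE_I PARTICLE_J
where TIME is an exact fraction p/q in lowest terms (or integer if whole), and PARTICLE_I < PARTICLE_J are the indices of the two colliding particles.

Answer: 1 1 2

Derivation:
Pair (0,1): pos 7,10 vel -4,1 -> not approaching (rel speed -5 <= 0)
Pair (1,2): pos 10,12 vel 1,-1 -> gap=2, closing at 2/unit, collide at t=1
Pair (2,3): pos 12,19 vel -1,-4 -> gap=7, closing at 3/unit, collide at t=7/3
Earliest collision: t=1 between 1 and 2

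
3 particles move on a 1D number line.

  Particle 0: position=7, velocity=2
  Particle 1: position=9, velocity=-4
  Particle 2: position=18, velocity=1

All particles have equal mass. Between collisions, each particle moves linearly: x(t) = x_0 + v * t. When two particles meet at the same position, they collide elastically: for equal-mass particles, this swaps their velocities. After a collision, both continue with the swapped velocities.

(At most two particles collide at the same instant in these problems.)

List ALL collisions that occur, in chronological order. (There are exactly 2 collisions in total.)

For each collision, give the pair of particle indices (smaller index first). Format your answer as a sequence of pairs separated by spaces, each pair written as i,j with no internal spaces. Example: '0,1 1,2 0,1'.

Answer: 0,1 1,2

Derivation:
Collision at t=1/3: particles 0 and 1 swap velocities; positions: p0=23/3 p1=23/3 p2=55/3; velocities now: v0=-4 v1=2 v2=1
Collision at t=11: particles 1 and 2 swap velocities; positions: p0=-35 p1=29 p2=29; velocities now: v0=-4 v1=1 v2=2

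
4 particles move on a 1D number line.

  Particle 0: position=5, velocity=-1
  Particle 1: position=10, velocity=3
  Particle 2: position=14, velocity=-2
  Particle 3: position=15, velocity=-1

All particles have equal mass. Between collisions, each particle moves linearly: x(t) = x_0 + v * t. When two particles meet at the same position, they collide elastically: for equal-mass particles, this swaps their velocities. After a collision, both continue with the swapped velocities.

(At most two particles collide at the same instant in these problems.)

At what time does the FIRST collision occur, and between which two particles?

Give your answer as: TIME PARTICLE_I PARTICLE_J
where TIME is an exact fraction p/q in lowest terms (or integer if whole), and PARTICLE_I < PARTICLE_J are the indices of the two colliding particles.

Pair (0,1): pos 5,10 vel -1,3 -> not approaching (rel speed -4 <= 0)
Pair (1,2): pos 10,14 vel 3,-2 -> gap=4, closing at 5/unit, collide at t=4/5
Pair (2,3): pos 14,15 vel -2,-1 -> not approaching (rel speed -1 <= 0)
Earliest collision: t=4/5 between 1 and 2

Answer: 4/5 1 2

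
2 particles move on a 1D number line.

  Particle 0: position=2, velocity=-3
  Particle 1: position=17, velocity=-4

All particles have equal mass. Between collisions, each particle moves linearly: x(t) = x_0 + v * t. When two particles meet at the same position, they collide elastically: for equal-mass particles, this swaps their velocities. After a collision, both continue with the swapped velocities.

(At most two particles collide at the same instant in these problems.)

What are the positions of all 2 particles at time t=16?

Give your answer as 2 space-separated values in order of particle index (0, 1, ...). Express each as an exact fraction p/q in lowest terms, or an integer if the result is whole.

Answer: -47 -46

Derivation:
Collision at t=15: particles 0 and 1 swap velocities; positions: p0=-43 p1=-43; velocities now: v0=-4 v1=-3
Advance to t=16 (no further collisions before then); velocities: v0=-4 v1=-3; positions = -47 -46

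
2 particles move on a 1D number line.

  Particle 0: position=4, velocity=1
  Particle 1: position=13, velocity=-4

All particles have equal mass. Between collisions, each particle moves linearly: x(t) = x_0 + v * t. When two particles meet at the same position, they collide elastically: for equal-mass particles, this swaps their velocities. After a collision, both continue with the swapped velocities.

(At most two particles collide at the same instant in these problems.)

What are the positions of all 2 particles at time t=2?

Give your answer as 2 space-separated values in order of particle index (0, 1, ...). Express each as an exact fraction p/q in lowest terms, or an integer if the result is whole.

Collision at t=9/5: particles 0 and 1 swap velocities; positions: p0=29/5 p1=29/5; velocities now: v0=-4 v1=1
Advance to t=2 (no further collisions before then); velocities: v0=-4 v1=1; positions = 5 6

Answer: 5 6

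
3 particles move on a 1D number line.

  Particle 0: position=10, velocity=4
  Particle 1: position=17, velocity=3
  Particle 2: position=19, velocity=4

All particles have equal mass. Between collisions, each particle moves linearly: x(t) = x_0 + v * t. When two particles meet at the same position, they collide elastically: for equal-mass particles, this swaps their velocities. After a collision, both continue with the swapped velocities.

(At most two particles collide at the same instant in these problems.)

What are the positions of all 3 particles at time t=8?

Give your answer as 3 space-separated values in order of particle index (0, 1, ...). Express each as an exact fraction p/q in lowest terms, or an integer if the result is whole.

Collision at t=7: particles 0 and 1 swap velocities; positions: p0=38 p1=38 p2=47; velocities now: v0=3 v1=4 v2=4
Advance to t=8 (no further collisions before then); velocities: v0=3 v1=4 v2=4; positions = 41 42 51

Answer: 41 42 51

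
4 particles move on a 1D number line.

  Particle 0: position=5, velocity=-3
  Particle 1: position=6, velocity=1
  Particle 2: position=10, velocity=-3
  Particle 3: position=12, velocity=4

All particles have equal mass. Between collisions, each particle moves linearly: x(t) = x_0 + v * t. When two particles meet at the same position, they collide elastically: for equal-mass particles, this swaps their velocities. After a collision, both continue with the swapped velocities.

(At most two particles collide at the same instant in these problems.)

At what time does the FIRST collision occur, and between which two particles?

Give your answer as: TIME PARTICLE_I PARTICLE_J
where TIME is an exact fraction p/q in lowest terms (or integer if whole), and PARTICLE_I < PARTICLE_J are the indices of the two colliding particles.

Answer: 1 1 2

Derivation:
Pair (0,1): pos 5,6 vel -3,1 -> not approaching (rel speed -4 <= 0)
Pair (1,2): pos 6,10 vel 1,-3 -> gap=4, closing at 4/unit, collide at t=1
Pair (2,3): pos 10,12 vel -3,4 -> not approaching (rel speed -7 <= 0)
Earliest collision: t=1 between 1 and 2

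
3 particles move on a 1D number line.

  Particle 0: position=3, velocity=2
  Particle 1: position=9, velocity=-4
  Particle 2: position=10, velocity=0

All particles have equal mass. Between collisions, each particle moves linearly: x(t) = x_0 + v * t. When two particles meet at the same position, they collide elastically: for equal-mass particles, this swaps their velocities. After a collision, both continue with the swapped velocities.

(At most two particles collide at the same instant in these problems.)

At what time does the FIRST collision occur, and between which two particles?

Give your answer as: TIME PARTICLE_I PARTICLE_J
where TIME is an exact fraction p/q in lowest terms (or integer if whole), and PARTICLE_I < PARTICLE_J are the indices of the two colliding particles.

Pair (0,1): pos 3,9 vel 2,-4 -> gap=6, closing at 6/unit, collide at t=1
Pair (1,2): pos 9,10 vel -4,0 -> not approaching (rel speed -4 <= 0)
Earliest collision: t=1 between 0 and 1

Answer: 1 0 1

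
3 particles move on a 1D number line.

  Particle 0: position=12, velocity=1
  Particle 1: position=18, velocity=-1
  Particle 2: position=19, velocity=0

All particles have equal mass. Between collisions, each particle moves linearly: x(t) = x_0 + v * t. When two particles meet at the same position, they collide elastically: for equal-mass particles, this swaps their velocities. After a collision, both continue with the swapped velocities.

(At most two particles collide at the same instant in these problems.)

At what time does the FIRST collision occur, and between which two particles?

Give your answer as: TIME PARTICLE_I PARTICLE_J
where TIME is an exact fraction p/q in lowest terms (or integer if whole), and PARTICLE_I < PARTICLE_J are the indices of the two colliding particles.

Pair (0,1): pos 12,18 vel 1,-1 -> gap=6, closing at 2/unit, collide at t=3
Pair (1,2): pos 18,19 vel -1,0 -> not approaching (rel speed -1 <= 0)
Earliest collision: t=3 between 0 and 1

Answer: 3 0 1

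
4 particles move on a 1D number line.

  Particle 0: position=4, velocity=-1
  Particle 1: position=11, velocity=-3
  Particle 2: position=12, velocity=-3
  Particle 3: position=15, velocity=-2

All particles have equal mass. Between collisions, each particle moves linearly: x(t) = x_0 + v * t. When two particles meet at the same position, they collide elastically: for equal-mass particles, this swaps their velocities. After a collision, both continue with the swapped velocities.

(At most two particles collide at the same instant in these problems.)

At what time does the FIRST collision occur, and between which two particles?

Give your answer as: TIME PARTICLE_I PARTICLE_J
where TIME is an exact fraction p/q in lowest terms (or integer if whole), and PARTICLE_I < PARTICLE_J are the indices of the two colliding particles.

Pair (0,1): pos 4,11 vel -1,-3 -> gap=7, closing at 2/unit, collide at t=7/2
Pair (1,2): pos 11,12 vel -3,-3 -> not approaching (rel speed 0 <= 0)
Pair (2,3): pos 12,15 vel -3,-2 -> not approaching (rel speed -1 <= 0)
Earliest collision: t=7/2 between 0 and 1

Answer: 7/2 0 1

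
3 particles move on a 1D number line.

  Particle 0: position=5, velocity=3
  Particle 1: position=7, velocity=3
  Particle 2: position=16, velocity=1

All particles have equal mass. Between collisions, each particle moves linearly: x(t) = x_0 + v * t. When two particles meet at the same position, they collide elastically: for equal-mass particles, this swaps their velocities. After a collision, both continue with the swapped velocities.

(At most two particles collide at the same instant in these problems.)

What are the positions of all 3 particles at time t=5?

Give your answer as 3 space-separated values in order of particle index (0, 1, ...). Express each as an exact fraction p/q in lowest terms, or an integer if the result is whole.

Answer: 20 21 22

Derivation:
Collision at t=9/2: particles 1 and 2 swap velocities; positions: p0=37/2 p1=41/2 p2=41/2; velocities now: v0=3 v1=1 v2=3
Advance to t=5 (no further collisions before then); velocities: v0=3 v1=1 v2=3; positions = 20 21 22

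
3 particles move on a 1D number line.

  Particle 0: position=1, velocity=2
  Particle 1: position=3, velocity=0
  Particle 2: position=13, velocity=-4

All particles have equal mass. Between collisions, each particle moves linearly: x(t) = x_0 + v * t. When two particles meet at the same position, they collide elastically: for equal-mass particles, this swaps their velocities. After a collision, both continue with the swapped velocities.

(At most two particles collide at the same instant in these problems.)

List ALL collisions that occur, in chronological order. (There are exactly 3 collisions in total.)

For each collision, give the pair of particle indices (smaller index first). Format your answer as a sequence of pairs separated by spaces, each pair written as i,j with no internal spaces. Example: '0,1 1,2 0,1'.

Collision at t=1: particles 0 and 1 swap velocities; positions: p0=3 p1=3 p2=9; velocities now: v0=0 v1=2 v2=-4
Collision at t=2: particles 1 and 2 swap velocities; positions: p0=3 p1=5 p2=5; velocities now: v0=0 v1=-4 v2=2
Collision at t=5/2: particles 0 and 1 swap velocities; positions: p0=3 p1=3 p2=6; velocities now: v0=-4 v1=0 v2=2

Answer: 0,1 1,2 0,1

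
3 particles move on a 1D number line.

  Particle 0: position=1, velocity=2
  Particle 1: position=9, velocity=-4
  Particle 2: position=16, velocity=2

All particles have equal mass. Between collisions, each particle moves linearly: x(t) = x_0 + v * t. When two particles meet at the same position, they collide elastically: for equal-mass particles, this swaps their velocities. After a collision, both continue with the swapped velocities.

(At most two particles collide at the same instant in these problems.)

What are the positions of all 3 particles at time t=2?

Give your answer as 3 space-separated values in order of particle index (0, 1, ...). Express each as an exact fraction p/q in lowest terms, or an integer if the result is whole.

Collision at t=4/3: particles 0 and 1 swap velocities; positions: p0=11/3 p1=11/3 p2=56/3; velocities now: v0=-4 v1=2 v2=2
Advance to t=2 (no further collisions before then); velocities: v0=-4 v1=2 v2=2; positions = 1 5 20

Answer: 1 5 20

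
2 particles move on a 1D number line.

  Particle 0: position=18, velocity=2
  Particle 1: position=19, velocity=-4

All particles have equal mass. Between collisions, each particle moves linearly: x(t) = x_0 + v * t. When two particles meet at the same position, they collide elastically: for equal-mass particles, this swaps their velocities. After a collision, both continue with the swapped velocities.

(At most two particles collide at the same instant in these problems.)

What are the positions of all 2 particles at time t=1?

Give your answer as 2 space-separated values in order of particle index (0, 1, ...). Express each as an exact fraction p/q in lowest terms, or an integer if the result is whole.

Collision at t=1/6: particles 0 and 1 swap velocities; positions: p0=55/3 p1=55/3; velocities now: v0=-4 v1=2
Advance to t=1 (no further collisions before then); velocities: v0=-4 v1=2; positions = 15 20

Answer: 15 20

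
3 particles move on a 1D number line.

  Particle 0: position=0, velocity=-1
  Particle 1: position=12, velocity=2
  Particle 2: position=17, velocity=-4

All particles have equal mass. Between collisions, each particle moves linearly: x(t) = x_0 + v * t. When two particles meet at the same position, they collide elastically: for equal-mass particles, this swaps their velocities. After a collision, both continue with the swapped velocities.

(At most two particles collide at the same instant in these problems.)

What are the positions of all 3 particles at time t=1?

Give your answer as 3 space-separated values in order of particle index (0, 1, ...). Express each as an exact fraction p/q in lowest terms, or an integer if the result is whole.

Answer: -1 13 14

Derivation:
Collision at t=5/6: particles 1 and 2 swap velocities; positions: p0=-5/6 p1=41/3 p2=41/3; velocities now: v0=-1 v1=-4 v2=2
Advance to t=1 (no further collisions before then); velocities: v0=-1 v1=-4 v2=2; positions = -1 13 14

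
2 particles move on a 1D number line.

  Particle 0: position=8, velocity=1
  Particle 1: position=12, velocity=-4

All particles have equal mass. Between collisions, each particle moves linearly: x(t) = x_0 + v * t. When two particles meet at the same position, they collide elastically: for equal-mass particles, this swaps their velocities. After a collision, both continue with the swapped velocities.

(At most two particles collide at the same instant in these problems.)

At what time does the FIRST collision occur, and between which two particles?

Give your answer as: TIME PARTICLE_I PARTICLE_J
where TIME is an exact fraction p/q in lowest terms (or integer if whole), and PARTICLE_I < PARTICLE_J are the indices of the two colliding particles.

Pair (0,1): pos 8,12 vel 1,-4 -> gap=4, closing at 5/unit, collide at t=4/5
Earliest collision: t=4/5 between 0 and 1

Answer: 4/5 0 1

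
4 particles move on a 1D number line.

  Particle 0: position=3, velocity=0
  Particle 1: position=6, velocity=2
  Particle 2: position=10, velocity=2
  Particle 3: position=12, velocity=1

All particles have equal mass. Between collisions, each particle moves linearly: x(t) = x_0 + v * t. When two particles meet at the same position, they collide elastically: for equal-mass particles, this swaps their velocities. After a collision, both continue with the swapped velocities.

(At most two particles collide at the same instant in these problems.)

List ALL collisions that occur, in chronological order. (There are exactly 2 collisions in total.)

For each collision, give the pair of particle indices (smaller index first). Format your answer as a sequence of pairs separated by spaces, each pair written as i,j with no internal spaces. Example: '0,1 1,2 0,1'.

Answer: 2,3 1,2

Derivation:
Collision at t=2: particles 2 and 3 swap velocities; positions: p0=3 p1=10 p2=14 p3=14; velocities now: v0=0 v1=2 v2=1 v3=2
Collision at t=6: particles 1 and 2 swap velocities; positions: p0=3 p1=18 p2=18 p3=22; velocities now: v0=0 v1=1 v2=2 v3=2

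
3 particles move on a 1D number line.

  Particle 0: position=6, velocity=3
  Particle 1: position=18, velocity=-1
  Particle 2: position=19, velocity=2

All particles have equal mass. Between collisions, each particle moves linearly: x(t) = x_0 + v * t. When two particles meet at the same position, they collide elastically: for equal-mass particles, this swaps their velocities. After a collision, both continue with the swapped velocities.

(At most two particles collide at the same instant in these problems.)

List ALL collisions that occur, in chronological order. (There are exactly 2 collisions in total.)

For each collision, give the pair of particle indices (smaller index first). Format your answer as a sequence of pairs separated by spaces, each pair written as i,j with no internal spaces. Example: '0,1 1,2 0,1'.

Collision at t=3: particles 0 and 1 swap velocities; positions: p0=15 p1=15 p2=25; velocities now: v0=-1 v1=3 v2=2
Collision at t=13: particles 1 and 2 swap velocities; positions: p0=5 p1=45 p2=45; velocities now: v0=-1 v1=2 v2=3

Answer: 0,1 1,2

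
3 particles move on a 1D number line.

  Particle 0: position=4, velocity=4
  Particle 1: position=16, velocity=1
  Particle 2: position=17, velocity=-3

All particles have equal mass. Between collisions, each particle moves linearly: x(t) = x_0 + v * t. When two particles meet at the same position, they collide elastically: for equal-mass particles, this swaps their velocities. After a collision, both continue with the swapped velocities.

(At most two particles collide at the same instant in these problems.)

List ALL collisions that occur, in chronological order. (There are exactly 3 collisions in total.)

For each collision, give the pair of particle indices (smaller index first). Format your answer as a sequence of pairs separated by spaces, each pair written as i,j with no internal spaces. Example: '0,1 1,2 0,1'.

Answer: 1,2 0,1 1,2

Derivation:
Collision at t=1/4: particles 1 and 2 swap velocities; positions: p0=5 p1=65/4 p2=65/4; velocities now: v0=4 v1=-3 v2=1
Collision at t=13/7: particles 0 and 1 swap velocities; positions: p0=80/7 p1=80/7 p2=125/7; velocities now: v0=-3 v1=4 v2=1
Collision at t=4: particles 1 and 2 swap velocities; positions: p0=5 p1=20 p2=20; velocities now: v0=-3 v1=1 v2=4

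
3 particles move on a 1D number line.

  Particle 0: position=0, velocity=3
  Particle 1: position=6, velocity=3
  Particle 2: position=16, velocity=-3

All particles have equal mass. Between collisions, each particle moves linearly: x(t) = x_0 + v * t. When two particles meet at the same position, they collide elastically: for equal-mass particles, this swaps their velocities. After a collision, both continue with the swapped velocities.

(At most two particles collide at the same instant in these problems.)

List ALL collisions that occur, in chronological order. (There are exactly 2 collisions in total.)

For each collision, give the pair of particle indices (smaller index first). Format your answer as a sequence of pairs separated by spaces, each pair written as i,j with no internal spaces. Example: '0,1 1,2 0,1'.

Answer: 1,2 0,1

Derivation:
Collision at t=5/3: particles 1 and 2 swap velocities; positions: p0=5 p1=11 p2=11; velocities now: v0=3 v1=-3 v2=3
Collision at t=8/3: particles 0 and 1 swap velocities; positions: p0=8 p1=8 p2=14; velocities now: v0=-3 v1=3 v2=3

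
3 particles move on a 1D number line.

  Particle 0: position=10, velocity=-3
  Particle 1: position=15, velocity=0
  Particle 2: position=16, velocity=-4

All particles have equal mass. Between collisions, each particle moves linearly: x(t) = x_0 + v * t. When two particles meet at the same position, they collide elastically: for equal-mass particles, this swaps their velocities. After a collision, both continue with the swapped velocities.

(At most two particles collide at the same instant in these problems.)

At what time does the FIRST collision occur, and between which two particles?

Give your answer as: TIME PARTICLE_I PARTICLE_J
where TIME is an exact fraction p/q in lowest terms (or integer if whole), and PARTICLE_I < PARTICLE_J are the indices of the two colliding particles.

Pair (0,1): pos 10,15 vel -3,0 -> not approaching (rel speed -3 <= 0)
Pair (1,2): pos 15,16 vel 0,-4 -> gap=1, closing at 4/unit, collide at t=1/4
Earliest collision: t=1/4 between 1 and 2

Answer: 1/4 1 2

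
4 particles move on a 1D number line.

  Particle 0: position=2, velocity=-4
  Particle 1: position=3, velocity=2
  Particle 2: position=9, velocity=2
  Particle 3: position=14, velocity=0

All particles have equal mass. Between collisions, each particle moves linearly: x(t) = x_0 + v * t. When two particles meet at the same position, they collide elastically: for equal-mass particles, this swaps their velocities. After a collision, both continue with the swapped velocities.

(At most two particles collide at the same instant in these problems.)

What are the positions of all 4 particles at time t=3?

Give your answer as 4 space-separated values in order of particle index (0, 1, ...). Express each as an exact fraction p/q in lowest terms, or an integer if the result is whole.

Collision at t=5/2: particles 2 and 3 swap velocities; positions: p0=-8 p1=8 p2=14 p3=14; velocities now: v0=-4 v1=2 v2=0 v3=2
Advance to t=3 (no further collisions before then); velocities: v0=-4 v1=2 v2=0 v3=2; positions = -10 9 14 15

Answer: -10 9 14 15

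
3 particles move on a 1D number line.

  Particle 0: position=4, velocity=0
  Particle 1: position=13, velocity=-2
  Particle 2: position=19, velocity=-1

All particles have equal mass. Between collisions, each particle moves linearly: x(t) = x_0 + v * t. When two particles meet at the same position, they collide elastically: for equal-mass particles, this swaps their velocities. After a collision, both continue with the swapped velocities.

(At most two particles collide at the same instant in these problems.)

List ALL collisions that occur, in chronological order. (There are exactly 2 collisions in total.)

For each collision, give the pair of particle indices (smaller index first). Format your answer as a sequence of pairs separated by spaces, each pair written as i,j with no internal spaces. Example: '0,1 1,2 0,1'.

Collision at t=9/2: particles 0 and 1 swap velocities; positions: p0=4 p1=4 p2=29/2; velocities now: v0=-2 v1=0 v2=-1
Collision at t=15: particles 1 and 2 swap velocities; positions: p0=-17 p1=4 p2=4; velocities now: v0=-2 v1=-1 v2=0

Answer: 0,1 1,2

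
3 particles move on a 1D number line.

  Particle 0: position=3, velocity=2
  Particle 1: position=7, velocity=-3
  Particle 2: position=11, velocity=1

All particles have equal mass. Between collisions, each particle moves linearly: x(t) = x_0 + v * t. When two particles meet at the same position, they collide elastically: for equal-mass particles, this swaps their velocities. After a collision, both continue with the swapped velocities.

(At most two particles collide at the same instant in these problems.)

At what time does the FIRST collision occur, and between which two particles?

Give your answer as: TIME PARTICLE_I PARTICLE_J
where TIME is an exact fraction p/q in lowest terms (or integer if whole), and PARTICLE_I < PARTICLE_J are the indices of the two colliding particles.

Pair (0,1): pos 3,7 vel 2,-3 -> gap=4, closing at 5/unit, collide at t=4/5
Pair (1,2): pos 7,11 vel -3,1 -> not approaching (rel speed -4 <= 0)
Earliest collision: t=4/5 between 0 and 1

Answer: 4/5 0 1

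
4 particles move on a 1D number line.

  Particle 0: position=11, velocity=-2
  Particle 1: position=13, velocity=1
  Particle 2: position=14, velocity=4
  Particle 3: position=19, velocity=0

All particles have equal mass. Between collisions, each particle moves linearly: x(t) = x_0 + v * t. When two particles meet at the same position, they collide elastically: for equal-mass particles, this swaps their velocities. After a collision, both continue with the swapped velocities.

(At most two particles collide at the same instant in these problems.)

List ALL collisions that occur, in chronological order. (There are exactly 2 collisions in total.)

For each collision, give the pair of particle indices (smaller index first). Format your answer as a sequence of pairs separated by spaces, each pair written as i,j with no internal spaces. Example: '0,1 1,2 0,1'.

Collision at t=5/4: particles 2 and 3 swap velocities; positions: p0=17/2 p1=57/4 p2=19 p3=19; velocities now: v0=-2 v1=1 v2=0 v3=4
Collision at t=6: particles 1 and 2 swap velocities; positions: p0=-1 p1=19 p2=19 p3=38; velocities now: v0=-2 v1=0 v2=1 v3=4

Answer: 2,3 1,2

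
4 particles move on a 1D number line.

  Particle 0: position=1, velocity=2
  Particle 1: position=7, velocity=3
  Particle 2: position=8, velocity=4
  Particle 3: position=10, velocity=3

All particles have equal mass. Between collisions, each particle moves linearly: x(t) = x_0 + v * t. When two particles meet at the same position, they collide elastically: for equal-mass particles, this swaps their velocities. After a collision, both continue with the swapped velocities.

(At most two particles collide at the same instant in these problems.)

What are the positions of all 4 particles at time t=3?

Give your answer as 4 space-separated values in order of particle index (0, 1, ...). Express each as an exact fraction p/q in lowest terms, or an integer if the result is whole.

Collision at t=2: particles 2 and 3 swap velocities; positions: p0=5 p1=13 p2=16 p3=16; velocities now: v0=2 v1=3 v2=3 v3=4
Advance to t=3 (no further collisions before then); velocities: v0=2 v1=3 v2=3 v3=4; positions = 7 16 19 20

Answer: 7 16 19 20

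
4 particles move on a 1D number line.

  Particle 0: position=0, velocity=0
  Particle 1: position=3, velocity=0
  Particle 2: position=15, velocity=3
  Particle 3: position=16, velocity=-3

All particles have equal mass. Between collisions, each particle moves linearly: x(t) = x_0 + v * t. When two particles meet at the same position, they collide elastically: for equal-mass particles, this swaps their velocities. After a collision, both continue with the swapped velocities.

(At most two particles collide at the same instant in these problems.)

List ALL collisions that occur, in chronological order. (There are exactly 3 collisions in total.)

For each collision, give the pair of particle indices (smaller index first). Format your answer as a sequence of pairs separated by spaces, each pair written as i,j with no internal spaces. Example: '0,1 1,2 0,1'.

Answer: 2,3 1,2 0,1

Derivation:
Collision at t=1/6: particles 2 and 3 swap velocities; positions: p0=0 p1=3 p2=31/2 p3=31/2; velocities now: v0=0 v1=0 v2=-3 v3=3
Collision at t=13/3: particles 1 and 2 swap velocities; positions: p0=0 p1=3 p2=3 p3=28; velocities now: v0=0 v1=-3 v2=0 v3=3
Collision at t=16/3: particles 0 and 1 swap velocities; positions: p0=0 p1=0 p2=3 p3=31; velocities now: v0=-3 v1=0 v2=0 v3=3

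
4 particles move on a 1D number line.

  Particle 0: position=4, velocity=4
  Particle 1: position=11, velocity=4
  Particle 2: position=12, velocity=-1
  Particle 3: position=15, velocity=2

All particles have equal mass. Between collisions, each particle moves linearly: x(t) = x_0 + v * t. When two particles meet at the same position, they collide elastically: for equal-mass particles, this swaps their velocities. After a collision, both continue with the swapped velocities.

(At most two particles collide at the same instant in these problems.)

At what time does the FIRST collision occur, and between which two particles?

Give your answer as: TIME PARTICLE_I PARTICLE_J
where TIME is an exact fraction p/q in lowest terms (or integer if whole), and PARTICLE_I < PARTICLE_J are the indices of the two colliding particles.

Answer: 1/5 1 2

Derivation:
Pair (0,1): pos 4,11 vel 4,4 -> not approaching (rel speed 0 <= 0)
Pair (1,2): pos 11,12 vel 4,-1 -> gap=1, closing at 5/unit, collide at t=1/5
Pair (2,3): pos 12,15 vel -1,2 -> not approaching (rel speed -3 <= 0)
Earliest collision: t=1/5 between 1 and 2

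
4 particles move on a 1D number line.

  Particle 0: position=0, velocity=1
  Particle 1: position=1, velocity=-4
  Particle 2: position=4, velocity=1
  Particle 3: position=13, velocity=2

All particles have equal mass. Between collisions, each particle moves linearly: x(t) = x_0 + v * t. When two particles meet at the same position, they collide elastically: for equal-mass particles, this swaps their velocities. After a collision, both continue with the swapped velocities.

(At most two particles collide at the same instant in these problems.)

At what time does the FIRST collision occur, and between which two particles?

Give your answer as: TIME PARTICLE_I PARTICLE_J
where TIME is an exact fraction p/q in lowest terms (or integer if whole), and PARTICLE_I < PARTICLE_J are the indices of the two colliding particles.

Answer: 1/5 0 1

Derivation:
Pair (0,1): pos 0,1 vel 1,-4 -> gap=1, closing at 5/unit, collide at t=1/5
Pair (1,2): pos 1,4 vel -4,1 -> not approaching (rel speed -5 <= 0)
Pair (2,3): pos 4,13 vel 1,2 -> not approaching (rel speed -1 <= 0)
Earliest collision: t=1/5 between 0 and 1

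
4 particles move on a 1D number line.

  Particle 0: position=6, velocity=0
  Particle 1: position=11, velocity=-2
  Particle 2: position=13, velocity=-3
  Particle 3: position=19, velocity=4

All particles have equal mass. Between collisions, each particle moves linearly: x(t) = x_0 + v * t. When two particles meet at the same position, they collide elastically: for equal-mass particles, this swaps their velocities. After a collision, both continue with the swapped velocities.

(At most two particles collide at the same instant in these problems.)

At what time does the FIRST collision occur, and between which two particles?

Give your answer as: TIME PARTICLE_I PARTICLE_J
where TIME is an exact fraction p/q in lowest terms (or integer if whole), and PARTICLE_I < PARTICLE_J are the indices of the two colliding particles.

Pair (0,1): pos 6,11 vel 0,-2 -> gap=5, closing at 2/unit, collide at t=5/2
Pair (1,2): pos 11,13 vel -2,-3 -> gap=2, closing at 1/unit, collide at t=2
Pair (2,3): pos 13,19 vel -3,4 -> not approaching (rel speed -7 <= 0)
Earliest collision: t=2 between 1 and 2

Answer: 2 1 2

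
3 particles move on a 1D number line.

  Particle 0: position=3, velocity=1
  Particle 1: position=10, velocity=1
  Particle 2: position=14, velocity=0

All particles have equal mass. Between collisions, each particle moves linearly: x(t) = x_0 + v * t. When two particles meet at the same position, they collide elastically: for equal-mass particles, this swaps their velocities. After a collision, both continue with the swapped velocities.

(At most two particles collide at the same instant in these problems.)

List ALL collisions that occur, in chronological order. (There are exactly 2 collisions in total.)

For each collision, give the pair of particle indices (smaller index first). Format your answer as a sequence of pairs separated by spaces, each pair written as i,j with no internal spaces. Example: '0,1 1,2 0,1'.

Collision at t=4: particles 1 and 2 swap velocities; positions: p0=7 p1=14 p2=14; velocities now: v0=1 v1=0 v2=1
Collision at t=11: particles 0 and 1 swap velocities; positions: p0=14 p1=14 p2=21; velocities now: v0=0 v1=1 v2=1

Answer: 1,2 0,1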